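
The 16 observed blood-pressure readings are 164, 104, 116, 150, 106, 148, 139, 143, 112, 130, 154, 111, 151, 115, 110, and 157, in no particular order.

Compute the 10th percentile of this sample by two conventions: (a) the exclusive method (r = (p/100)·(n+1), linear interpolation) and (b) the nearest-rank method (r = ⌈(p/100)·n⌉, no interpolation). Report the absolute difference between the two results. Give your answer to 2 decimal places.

Sorted: 104, 106, 110, 111, 112, 115, 116, 130, 139, 143, 148, 150, 151, 154, 157, 164.
n = 16.
(a) r = 1.7; between ranks 1 (104) and 2 (106): 105.4.
(b) the nearest-rank method: rank 2 → 106.
|105.4 − 106| = 0.6.

0.60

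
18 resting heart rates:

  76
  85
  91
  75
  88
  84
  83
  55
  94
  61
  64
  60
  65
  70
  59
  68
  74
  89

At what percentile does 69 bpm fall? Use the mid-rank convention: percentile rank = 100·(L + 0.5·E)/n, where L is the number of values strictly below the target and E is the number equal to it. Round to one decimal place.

Sorted: 55, 59, 60, 61, 64, 65, 68, 70, 74, 75, 76, 83, 84, 85, 88, 89, 91, 94.
Count below 69: L = 7; count equal: E = 0; n = 18.
Percentile rank = 100·(7 + 0.5·0)/18 = 100·7/18 = 38.89.

38.9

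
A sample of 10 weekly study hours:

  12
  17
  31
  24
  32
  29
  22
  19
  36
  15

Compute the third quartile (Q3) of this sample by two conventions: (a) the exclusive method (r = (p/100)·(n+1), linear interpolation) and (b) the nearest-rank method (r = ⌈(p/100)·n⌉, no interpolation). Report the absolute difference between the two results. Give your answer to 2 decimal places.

0.25

Sorted: 12, 15, 17, 19, 22, 24, 29, 31, 32, 36.
n = 10.
(a) r = 8.25; between ranks 8 (31) and 9 (32): 31.25.
(b) the nearest-rank method: rank 8 → 31.
|31.25 − 31| = 0.25.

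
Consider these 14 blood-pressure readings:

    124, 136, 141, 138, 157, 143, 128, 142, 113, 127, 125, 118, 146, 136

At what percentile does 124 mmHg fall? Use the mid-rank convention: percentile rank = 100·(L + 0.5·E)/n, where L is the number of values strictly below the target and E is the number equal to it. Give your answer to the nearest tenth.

Sorted: 113, 118, 124, 125, 127, 128, 136, 136, 138, 141, 142, 143, 146, 157.
Count below 124: L = 2; count equal: E = 1; n = 14.
Percentile rank = 100·(2 + 0.5·1)/14 = 100·2.5/14 = 17.86.

17.9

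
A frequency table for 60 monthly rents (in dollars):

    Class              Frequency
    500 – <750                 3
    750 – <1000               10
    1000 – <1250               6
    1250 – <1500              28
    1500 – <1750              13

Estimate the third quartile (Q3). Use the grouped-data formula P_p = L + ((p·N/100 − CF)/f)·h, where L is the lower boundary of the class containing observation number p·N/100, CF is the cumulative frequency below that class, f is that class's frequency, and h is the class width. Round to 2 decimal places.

1482.14

N = 60; target position k = 75/100 · 60 = 45.
Cumulative frequencies: 3, 13, 19, 47, 60.
Observation 45 falls in the class 1250 – <1500.
L = 1250, CF = 19, f = 28, h = 250.
P75 = 1250 + ((45 − 19)/28)·250 = 1250 + 232.143 = 1482.14.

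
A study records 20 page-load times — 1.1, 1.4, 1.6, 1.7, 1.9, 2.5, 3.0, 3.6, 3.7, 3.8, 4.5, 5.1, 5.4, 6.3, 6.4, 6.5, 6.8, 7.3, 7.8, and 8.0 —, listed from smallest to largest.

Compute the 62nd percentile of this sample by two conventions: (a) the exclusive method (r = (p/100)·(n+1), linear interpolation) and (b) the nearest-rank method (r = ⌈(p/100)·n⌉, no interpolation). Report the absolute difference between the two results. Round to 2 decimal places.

n = 20.
(a) r = 13.02; between ranks 13 (5.4) and 14 (6.3): 5.418.
(b) the nearest-rank method: rank 13 → 5.4.
|5.418 − 5.4| = 0.018.

0.02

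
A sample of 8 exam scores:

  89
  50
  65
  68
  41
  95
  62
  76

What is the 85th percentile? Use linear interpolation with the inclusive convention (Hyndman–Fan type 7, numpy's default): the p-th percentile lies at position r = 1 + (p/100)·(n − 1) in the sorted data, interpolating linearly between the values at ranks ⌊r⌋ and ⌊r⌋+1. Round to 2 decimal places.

88.35

Sorted: 41, 50, 62, 65, 68, 76, 89, 95.
n = 8.
r = 1 + (85/100)·(8 − 1) = 1 + 5.95 = 6.95.
Rank 6 is 76 and rank 7 is 89.
Interpolate: 76 + 0.95·(89 − 76) = 76 + 0.95·13 = 88.35.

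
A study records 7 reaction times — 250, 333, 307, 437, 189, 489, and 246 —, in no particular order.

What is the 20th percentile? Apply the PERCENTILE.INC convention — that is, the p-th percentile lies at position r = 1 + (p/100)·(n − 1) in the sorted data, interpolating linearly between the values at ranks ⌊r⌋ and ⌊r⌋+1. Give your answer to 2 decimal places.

Sorted: 189, 246, 250, 307, 333, 437, 489.
n = 7.
r = 1 + (20/100)·(7 − 1) = 1 + 1.2 = 2.2.
Rank 2 is 246 and rank 3 is 250.
Interpolate: 246 + 0.2·(250 − 246) = 246 + 0.2·4 = 246.8.

246.80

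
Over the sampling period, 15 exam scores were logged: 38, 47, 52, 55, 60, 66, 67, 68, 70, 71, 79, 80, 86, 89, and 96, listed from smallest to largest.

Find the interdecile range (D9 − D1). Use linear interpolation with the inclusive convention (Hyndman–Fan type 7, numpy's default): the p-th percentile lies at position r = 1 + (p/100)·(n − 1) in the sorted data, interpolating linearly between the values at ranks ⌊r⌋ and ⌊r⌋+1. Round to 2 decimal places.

38.80

n = 15.
P10: r = 2.4; ranks 2–3 are 47, 52; interpolating gives 49.
P90: r = 13.6; ranks 13–14 are 86, 89; interpolating gives 87.8.
Difference: 87.8 − 49 = 38.8.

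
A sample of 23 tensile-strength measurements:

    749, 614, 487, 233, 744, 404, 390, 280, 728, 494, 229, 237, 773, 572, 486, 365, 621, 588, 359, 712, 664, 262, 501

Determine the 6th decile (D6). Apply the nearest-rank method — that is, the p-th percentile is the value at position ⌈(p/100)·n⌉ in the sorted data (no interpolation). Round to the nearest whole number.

572

Sorted: 229, 233, 237, 262, 280, 359, 365, 390, 404, 486, 487, 494, 501, 572, 588, 614, 621, 664, 712, 728, 744, 749, 773.
n = 23.
Position = ⌈60/100 · 23⌉ = ⌈13.8⌉ = 14.
The value at rank 14 is 572.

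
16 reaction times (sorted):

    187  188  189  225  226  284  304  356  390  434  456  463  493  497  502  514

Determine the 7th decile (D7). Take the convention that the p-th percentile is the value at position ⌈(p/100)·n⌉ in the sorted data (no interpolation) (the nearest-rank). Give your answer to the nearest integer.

463

n = 16.
Position = ⌈70/100 · 16⌉ = ⌈11.2⌉ = 12.
The value at rank 12 is 463.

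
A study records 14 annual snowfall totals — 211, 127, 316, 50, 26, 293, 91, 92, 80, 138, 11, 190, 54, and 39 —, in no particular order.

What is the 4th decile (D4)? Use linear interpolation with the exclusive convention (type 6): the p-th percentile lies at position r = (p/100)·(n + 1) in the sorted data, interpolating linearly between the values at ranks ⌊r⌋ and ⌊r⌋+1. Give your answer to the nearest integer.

Sorted: 11, 26, 39, 50, 54, 80, 91, 92, 127, 138, 190, 211, 293, 316.
n = 14.
r = (40/100)·(14 + 1) = 6.
r is an integer, so P40 is the value at rank 6: 80.

80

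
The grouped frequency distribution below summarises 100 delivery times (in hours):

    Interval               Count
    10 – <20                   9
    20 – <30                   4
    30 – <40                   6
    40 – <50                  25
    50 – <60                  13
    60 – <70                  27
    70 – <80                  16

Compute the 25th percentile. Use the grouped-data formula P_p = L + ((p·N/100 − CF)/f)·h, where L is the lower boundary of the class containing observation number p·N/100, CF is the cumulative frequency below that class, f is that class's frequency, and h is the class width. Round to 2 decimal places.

N = 100; target position k = 25/100 · 100 = 25.
Cumulative frequencies: 9, 13, 19, 44, 57, 84, 100.
Observation 25 falls in the class 40 – <50.
L = 40, CF = 19, f = 25, h = 10.
P25 = 40 + ((25 − 19)/25)·10 = 40 + 2.4 = 42.4.

42.40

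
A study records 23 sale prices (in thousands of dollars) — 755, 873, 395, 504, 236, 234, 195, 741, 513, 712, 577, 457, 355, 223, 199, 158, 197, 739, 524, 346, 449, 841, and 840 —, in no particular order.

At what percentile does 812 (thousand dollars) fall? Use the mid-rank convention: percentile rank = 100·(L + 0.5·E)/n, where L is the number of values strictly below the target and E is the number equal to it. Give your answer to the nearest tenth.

87.0

Sorted: 158, 195, 197, 199, 223, 234, 236, 346, 355, 395, 449, 457, 504, 513, 524, 577, 712, 739, 741, 755, 840, 841, 873.
Count below 812: L = 20; count equal: E = 0; n = 23.
Percentile rank = 100·(20 + 0.5·0)/23 = 100·20/23 = 86.96.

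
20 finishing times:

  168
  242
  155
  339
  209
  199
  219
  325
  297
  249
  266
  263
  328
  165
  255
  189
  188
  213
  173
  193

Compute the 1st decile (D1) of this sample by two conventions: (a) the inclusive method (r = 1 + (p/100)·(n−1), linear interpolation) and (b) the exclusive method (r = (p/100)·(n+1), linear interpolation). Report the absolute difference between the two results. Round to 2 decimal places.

Sorted: 155, 165, 168, 173, 188, 189, 193, 199, 209, 213, 219, 242, 249, 255, 263, 266, 297, 325, 328, 339.
n = 20.
(a) r = 2.9; between ranks 2 (165) and 3 (168): 167.7.
(b) r = 2.1; between ranks 2 (165) and 3 (168): 165.3.
|167.7 − 165.3| = 2.4.

2.40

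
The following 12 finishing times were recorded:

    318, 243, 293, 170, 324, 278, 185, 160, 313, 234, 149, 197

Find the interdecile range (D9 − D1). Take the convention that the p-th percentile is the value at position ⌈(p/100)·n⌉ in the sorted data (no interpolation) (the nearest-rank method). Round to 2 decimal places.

Sorted: 149, 160, 170, 185, 197, 234, 243, 278, 293, 313, 318, 324.
n = 12.
P10: rank ⌈10/100·12⌉ = 2 → 160.
P90: rank ⌈90/100·12⌉ = 11 → 318.
Difference: 318 − 160 = 158.

158.00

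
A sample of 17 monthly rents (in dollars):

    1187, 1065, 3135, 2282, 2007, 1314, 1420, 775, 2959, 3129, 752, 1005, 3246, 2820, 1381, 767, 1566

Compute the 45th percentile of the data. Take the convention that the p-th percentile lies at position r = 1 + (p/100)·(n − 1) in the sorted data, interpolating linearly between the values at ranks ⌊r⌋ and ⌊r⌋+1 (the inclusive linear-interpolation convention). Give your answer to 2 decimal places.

Sorted: 752, 767, 775, 1005, 1065, 1187, 1314, 1381, 1420, 1566, 2007, 2282, 2820, 2959, 3129, 3135, 3246.
n = 17.
r = 1 + (45/100)·(17 − 1) = 1 + 7.2 = 8.2.
Rank 8 is 1381 and rank 9 is 1420.
Interpolate: 1381 + 0.2·(1420 − 1381) = 1381 + 0.2·39 = 1388.8.

1388.80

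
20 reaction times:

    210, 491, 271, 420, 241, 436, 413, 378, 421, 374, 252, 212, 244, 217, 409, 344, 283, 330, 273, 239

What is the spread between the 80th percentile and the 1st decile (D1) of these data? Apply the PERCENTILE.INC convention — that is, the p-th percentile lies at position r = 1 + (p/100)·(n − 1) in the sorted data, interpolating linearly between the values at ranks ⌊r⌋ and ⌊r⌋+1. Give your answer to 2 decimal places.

Sorted: 210, 212, 217, 239, 241, 244, 252, 271, 273, 283, 330, 344, 374, 378, 409, 413, 420, 421, 436, 491.
n = 20.
P10: r = 2.9; ranks 2–3 are 212, 217; interpolating gives 216.5.
P80: r = 16.2; ranks 16–17 are 413, 420; interpolating gives 414.4.
Difference: 414.4 − 216.5 = 197.9.

197.90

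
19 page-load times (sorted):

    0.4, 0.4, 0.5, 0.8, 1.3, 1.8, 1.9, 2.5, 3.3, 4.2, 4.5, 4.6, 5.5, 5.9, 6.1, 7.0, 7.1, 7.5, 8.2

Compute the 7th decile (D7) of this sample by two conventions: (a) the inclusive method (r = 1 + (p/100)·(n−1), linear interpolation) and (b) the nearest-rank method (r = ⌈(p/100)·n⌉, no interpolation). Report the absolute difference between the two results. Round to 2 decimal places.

0.16

n = 19.
(a) r = 13.6; between ranks 13 (5.5) and 14 (5.9): 5.74.
(b) the nearest-rank method: rank 14 → 5.9.
|5.74 − 5.9| = 0.16.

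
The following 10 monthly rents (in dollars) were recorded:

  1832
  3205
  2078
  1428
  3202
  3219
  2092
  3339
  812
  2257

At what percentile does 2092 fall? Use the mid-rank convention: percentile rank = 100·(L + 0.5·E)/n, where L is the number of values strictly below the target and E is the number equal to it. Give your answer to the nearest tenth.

45.0

Sorted: 812, 1428, 1832, 2078, 2092, 2257, 3202, 3205, 3219, 3339.
Count below 2092: L = 4; count equal: E = 1; n = 10.
Percentile rank = 100·(4 + 0.5·1)/10 = 100·4.5/10 = 45.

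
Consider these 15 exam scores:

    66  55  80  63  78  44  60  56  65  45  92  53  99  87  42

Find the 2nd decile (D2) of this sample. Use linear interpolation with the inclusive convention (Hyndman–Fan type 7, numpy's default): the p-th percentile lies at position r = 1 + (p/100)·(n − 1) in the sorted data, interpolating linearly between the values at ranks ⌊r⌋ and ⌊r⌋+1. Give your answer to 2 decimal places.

Sorted: 42, 44, 45, 53, 55, 56, 60, 63, 65, 66, 78, 80, 87, 92, 99.
n = 15.
r = 1 + (20/100)·(15 − 1) = 1 + 2.8 = 3.8.
Rank 3 is 45 and rank 4 is 53.
Interpolate: 45 + 0.8·(53 − 45) = 45 + 0.8·8 = 51.4.

51.40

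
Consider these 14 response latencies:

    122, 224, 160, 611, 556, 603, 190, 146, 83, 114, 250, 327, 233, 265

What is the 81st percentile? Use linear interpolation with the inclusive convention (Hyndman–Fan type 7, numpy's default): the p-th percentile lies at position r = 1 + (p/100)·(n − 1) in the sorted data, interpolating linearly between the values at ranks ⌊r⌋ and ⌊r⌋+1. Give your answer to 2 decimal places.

Sorted: 83, 114, 122, 146, 160, 190, 224, 233, 250, 265, 327, 556, 603, 611.
n = 14.
r = 1 + (81/100)·(14 − 1) = 1 + 10.53 = 11.53.
Rank 11 is 327 and rank 12 is 556.
Interpolate: 327 + 0.53·(556 − 327) = 327 + 0.53·229 = 448.37.

448.37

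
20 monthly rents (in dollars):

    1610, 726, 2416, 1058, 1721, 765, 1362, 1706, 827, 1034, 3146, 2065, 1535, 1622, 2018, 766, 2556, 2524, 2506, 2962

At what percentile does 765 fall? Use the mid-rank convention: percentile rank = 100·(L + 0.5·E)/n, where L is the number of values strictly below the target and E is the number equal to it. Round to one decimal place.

Sorted: 726, 765, 766, 827, 1034, 1058, 1362, 1535, 1610, 1622, 1706, 1721, 2018, 2065, 2416, 2506, 2524, 2556, 2962, 3146.
Count below 765: L = 1; count equal: E = 1; n = 20.
Percentile rank = 100·(1 + 0.5·1)/20 = 100·1.5/20 = 7.5.

7.5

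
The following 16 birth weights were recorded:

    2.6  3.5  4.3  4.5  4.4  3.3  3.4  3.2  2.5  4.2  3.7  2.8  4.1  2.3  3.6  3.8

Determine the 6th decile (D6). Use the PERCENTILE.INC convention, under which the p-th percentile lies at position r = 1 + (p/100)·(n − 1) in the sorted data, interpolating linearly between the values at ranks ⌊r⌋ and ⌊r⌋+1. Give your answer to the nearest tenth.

3.7

Sorted: 2.3, 2.5, 2.6, 2.8, 3.2, 3.3, 3.4, 3.5, 3.6, 3.7, 3.8, 4.1, 4.2, 4.3, 4.4, 4.5.
n = 16.
r = 1 + (60/100)·(16 − 1) = 1 + 9 = 10.
r is an integer, so P60 is the value at rank 10: 3.7.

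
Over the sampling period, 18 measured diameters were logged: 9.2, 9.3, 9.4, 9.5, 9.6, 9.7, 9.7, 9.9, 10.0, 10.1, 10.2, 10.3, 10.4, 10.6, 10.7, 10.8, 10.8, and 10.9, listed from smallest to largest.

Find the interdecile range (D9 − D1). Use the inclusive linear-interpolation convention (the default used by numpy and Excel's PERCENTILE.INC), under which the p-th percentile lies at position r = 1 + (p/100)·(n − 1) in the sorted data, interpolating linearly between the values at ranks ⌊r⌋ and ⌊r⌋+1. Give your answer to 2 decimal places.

1.43

n = 18.
P10: r = 2.7; ranks 2–3 are 9.3, 9.4; interpolating gives 9.37.
P90: r = 16.3; ranks 16–17 are 10.8, 10.8; interpolating gives 10.8.
Difference: 10.8 − 9.37 = 1.43.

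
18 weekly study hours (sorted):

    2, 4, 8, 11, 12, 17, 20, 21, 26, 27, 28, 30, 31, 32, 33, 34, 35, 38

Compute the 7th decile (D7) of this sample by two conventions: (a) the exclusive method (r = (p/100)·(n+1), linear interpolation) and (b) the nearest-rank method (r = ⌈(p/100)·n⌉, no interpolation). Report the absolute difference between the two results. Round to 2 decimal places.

n = 18.
(a) r = 13.3; between ranks 13 (31) and 14 (32): 31.3.
(b) the nearest-rank method: rank 13 → 31.
|31.3 − 31| = 0.3.

0.30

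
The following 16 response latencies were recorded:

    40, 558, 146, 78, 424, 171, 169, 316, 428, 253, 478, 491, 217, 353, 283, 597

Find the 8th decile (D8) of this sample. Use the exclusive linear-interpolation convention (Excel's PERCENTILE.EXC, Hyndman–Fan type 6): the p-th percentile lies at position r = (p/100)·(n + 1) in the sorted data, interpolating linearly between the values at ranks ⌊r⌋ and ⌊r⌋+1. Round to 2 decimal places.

485.80

Sorted: 40, 78, 146, 169, 171, 217, 253, 283, 316, 353, 424, 428, 478, 491, 558, 597.
n = 16.
r = (80/100)·(16 + 1) = 13.6.
Rank 13 is 478 and rank 14 is 491.
Interpolate: 478 + 0.6·(491 − 478) = 478 + 0.6·13 = 485.8.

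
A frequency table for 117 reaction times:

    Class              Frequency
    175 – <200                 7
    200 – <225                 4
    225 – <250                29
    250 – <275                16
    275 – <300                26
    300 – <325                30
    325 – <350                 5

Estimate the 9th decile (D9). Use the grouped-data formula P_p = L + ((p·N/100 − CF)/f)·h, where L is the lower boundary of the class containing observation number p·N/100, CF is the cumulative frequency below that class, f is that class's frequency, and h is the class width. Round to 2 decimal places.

N = 117; target position k = 90/100 · 117 = 105.3.
Cumulative frequencies: 7, 11, 40, 56, 82, 112, 117.
Observation 105.3 falls in the class 300 – <325.
L = 300, CF = 82, f = 30, h = 25.
P90 = 300 + ((105.3 − 82)/30)·25 = 300 + 19.4167 = 319.417.

319.42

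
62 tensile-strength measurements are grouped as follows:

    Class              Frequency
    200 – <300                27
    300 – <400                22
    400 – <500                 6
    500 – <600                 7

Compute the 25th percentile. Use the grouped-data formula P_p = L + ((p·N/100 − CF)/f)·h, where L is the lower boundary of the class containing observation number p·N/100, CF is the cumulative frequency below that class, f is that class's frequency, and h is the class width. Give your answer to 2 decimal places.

N = 62; target position k = 25/100 · 62 = 15.5.
Cumulative frequencies: 27, 49, 55, 62.
Observation 15.5 falls in the class 200 – <300.
L = 200, CF = 0, f = 27, h = 100.
P25 = 200 + ((15.5 − 0)/27)·100 = 200 + 57.4074 = 257.407.

257.41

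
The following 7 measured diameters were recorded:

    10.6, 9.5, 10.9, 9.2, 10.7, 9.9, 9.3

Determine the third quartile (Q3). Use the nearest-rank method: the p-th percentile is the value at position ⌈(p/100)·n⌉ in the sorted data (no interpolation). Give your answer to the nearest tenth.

10.7

Sorted: 9.2, 9.3, 9.5, 9.9, 10.6, 10.7, 10.9.
n = 7.
Position = ⌈75/100 · 7⌉ = ⌈5.25⌉ = 6.
The value at rank 6 is 10.7.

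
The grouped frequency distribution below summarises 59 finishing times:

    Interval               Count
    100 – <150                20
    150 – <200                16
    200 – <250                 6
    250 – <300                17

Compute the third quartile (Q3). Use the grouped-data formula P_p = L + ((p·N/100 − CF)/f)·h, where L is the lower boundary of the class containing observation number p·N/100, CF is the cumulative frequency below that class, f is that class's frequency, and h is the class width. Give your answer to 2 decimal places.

256.62

N = 59; target position k = 75/100 · 59 = 44.25.
Cumulative frequencies: 20, 36, 42, 59.
Observation 44.25 falls in the class 250 – <300.
L = 250, CF = 42, f = 17, h = 50.
P75 = 250 + ((44.25 − 42)/17)·50 = 250 + 6.61765 = 256.618.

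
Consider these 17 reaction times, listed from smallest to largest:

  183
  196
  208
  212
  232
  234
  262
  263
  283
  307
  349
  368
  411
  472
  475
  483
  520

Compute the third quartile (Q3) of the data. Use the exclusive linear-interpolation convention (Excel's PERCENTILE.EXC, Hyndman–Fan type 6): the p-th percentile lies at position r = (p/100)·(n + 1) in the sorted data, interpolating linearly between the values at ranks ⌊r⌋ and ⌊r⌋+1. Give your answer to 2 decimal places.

n = 17.
r = (75/100)·(17 + 1) = 13.5.
Rank 13 is 411 and rank 14 is 472.
Interpolate: 411 + 0.5·(472 − 411) = 411 + 0.5·61 = 441.5.

441.50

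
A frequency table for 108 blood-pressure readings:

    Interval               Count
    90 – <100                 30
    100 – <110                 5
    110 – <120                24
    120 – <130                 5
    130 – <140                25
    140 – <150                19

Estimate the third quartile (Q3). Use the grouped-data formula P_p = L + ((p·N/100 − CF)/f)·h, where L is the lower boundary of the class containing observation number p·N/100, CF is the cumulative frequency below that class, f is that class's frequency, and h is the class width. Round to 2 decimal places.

136.80

N = 108; target position k = 75/100 · 108 = 81.
Cumulative frequencies: 30, 35, 59, 64, 89, 108.
Observation 81 falls in the class 130 – <140.
L = 130, CF = 64, f = 25, h = 10.
P75 = 130 + ((81 − 64)/25)·10 = 130 + 6.8 = 136.8.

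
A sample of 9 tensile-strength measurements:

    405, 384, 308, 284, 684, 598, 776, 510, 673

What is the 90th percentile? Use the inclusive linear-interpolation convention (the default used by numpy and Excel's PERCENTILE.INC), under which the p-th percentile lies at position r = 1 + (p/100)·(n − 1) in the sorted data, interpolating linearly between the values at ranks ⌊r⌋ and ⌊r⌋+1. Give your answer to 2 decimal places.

702.40

Sorted: 284, 308, 384, 405, 510, 598, 673, 684, 776.
n = 9.
r = 1 + (90/100)·(9 − 1) = 1 + 7.2 = 8.2.
Rank 8 is 684 and rank 9 is 776.
Interpolate: 684 + 0.2·(776 − 684) = 684 + 0.2·92 = 702.4.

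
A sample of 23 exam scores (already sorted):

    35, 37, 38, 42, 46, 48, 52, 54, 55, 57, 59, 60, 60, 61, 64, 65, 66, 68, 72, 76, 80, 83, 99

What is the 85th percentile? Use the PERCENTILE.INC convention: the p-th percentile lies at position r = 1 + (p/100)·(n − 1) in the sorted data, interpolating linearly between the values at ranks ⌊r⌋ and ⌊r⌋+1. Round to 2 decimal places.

74.80

n = 23.
r = 1 + (85/100)·(23 − 1) = 1 + 18.7 = 19.7.
Rank 19 is 72 and rank 20 is 76.
Interpolate: 72 + 0.7·(76 − 72) = 72 + 0.7·4 = 74.8.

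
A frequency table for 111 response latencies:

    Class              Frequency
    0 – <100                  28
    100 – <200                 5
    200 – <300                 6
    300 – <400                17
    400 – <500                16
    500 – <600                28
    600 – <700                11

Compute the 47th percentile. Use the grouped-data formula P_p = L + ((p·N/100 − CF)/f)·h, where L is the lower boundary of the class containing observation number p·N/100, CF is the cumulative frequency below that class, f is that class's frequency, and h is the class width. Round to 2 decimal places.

377.47

N = 111; target position k = 47/100 · 111 = 52.17.
Cumulative frequencies: 28, 33, 39, 56, 72, 100, 111.
Observation 52.17 falls in the class 300 – <400.
L = 300, CF = 39, f = 17, h = 100.
P47 = 300 + ((52.17 − 39)/17)·100 = 300 + 77.4706 = 377.471.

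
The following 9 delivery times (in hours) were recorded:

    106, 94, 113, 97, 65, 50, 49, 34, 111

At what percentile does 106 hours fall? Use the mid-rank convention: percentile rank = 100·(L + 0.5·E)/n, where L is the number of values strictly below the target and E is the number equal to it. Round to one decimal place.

Sorted: 34, 49, 50, 65, 94, 97, 106, 111, 113.
Count below 106: L = 6; count equal: E = 1; n = 9.
Percentile rank = 100·(6 + 0.5·1)/9 = 100·6.5/9 = 72.22.

72.2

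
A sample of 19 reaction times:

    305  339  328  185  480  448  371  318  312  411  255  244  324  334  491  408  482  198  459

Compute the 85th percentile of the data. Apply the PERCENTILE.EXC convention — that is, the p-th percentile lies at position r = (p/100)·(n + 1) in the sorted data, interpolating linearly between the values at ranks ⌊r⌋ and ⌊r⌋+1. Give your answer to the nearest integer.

480

Sorted: 185, 198, 244, 255, 305, 312, 318, 324, 328, 334, 339, 371, 408, 411, 448, 459, 480, 482, 491.
n = 19.
r = (85/100)·(19 + 1) = 17.
r is an integer, so P85 is the value at rank 17: 480.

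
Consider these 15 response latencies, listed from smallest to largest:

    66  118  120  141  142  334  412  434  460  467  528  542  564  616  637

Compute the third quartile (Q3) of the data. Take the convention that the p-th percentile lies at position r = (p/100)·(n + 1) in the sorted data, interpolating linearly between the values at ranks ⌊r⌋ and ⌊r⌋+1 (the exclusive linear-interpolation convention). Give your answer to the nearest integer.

n = 15.
r = (75/100)·(15 + 1) = 12.
r is an integer, so P75 is the value at rank 12: 542.

542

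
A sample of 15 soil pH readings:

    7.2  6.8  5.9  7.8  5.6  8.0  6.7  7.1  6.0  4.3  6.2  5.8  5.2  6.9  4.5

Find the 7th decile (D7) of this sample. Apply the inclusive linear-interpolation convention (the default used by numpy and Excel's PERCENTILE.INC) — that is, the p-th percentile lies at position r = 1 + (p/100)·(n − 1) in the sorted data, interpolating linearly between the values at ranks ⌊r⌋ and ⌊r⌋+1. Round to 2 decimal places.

Sorted: 4.3, 4.5, 5.2, 5.6, 5.8, 5.9, 6.0, 6.2, 6.7, 6.8, 6.9, 7.1, 7.2, 7.8, 8.0.
n = 15.
r = 1 + (70/100)·(15 − 1) = 1 + 9.8 = 10.8.
Rank 10 is 6.8 and rank 11 is 6.9.
Interpolate: 6.8 + 0.8·(6.9 − 6.8) = 6.8 + 0.8·0.1 = 6.88.

6.88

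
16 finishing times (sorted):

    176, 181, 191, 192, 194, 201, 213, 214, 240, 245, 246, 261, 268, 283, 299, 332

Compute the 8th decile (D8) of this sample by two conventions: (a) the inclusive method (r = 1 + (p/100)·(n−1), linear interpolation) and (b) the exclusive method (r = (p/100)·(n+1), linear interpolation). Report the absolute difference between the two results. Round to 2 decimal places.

n = 16.
(a) r = 13 → value at rank 13 = 268.
(b) r = 13.6; between ranks 13 (268) and 14 (283): 277.
|268 − 277| = 9.

9.00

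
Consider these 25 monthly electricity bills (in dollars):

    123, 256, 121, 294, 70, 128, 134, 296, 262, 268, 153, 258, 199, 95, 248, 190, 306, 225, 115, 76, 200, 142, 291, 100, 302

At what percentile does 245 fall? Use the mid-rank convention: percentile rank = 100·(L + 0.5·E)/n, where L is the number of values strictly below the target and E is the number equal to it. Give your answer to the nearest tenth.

60.0

Sorted: 70, 76, 95, 100, 115, 121, 123, 128, 134, 142, 153, 190, 199, 200, 225, 248, 256, 258, 262, 268, 291, 294, 296, 302, 306.
Count below 245: L = 15; count equal: E = 0; n = 25.
Percentile rank = 100·(15 + 0.5·0)/25 = 100·15/25 = 60.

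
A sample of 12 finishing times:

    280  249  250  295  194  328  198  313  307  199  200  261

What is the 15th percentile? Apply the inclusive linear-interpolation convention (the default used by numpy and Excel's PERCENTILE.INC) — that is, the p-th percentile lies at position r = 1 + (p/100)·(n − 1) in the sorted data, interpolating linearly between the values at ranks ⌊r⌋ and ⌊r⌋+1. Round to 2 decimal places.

198.65

Sorted: 194, 198, 199, 200, 249, 250, 261, 280, 295, 307, 313, 328.
n = 12.
r = 1 + (15/100)·(12 − 1) = 1 + 1.65 = 2.65.
Rank 2 is 198 and rank 3 is 199.
Interpolate: 198 + 0.65·(199 − 198) = 198 + 0.65·1 = 198.65.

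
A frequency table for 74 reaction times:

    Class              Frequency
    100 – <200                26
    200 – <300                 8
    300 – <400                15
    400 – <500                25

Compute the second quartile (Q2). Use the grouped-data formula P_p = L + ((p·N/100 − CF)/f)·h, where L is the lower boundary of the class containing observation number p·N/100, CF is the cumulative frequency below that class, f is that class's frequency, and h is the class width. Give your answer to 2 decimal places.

N = 74; target position k = 50/100 · 74 = 37.
Cumulative frequencies: 26, 34, 49, 74.
Observation 37 falls in the class 300 – <400.
L = 300, CF = 34, f = 15, h = 100.
P50 = 300 + ((37 − 34)/15)·100 = 300 + 20 = 320.

320.00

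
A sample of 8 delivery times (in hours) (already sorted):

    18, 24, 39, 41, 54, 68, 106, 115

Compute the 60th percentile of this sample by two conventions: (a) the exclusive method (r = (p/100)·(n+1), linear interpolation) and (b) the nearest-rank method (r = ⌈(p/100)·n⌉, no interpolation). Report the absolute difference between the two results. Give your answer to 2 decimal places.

n = 8.
(a) r = 5.4; between ranks 5 (54) and 6 (68): 59.6.
(b) the nearest-rank method: rank 5 → 54.
|59.6 − 54| = 5.6.

5.60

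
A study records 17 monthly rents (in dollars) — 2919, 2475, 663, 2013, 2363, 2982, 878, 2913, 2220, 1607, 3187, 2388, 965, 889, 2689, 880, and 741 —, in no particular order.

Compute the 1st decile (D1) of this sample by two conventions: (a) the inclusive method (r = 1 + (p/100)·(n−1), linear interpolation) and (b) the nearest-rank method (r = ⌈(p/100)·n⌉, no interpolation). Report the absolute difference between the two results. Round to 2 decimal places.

Sorted: 663, 741, 878, 880, 889, 965, 1607, 2013, 2220, 2363, 2388, 2475, 2689, 2913, 2919, 2982, 3187.
n = 17.
(a) r = 2.6; between ranks 2 (741) and 3 (878): 823.2.
(b) the nearest-rank method: rank 2 → 741.
|823.2 − 741| = 82.2.

82.20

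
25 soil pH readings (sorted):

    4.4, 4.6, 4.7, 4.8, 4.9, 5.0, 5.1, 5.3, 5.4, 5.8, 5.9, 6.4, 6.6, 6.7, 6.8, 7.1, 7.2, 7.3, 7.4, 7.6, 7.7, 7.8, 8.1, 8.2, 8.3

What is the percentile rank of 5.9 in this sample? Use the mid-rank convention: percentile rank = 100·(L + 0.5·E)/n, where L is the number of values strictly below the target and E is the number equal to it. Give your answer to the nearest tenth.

Count below 5.9: L = 10; count equal: E = 1; n = 25.
Percentile rank = 100·(10 + 0.5·1)/25 = 100·10.5/25 = 42.

42.0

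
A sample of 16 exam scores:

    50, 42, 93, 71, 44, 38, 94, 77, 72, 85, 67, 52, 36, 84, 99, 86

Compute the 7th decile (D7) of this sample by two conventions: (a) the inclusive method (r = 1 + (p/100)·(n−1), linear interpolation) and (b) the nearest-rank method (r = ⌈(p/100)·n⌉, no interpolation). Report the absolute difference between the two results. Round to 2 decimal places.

Sorted: 36, 38, 42, 44, 50, 52, 67, 71, 72, 77, 84, 85, 86, 93, 94, 99.
n = 16.
(a) r = 11.5; between ranks 11 (84) and 12 (85): 84.5.
(b) the nearest-rank method: rank 12 → 85.
|84.5 − 85| = 0.5.

0.50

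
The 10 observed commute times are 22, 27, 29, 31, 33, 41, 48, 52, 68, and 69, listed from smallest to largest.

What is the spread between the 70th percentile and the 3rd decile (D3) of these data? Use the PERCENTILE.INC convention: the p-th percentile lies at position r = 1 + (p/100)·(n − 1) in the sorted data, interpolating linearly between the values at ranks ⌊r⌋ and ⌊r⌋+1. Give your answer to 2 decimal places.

18.80

n = 10.
P30: r = 3.7; ranks 3–4 are 29, 31; interpolating gives 30.4.
P70: r = 7.3; ranks 7–8 are 48, 52; interpolating gives 49.2.
Difference: 49.2 − 30.4 = 18.8.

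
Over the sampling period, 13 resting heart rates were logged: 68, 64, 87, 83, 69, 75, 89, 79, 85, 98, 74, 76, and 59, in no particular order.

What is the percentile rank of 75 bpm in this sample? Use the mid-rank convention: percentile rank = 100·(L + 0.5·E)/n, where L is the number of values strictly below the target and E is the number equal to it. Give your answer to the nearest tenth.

42.3

Sorted: 59, 64, 68, 69, 74, 75, 76, 79, 83, 85, 87, 89, 98.
Count below 75: L = 5; count equal: E = 1; n = 13.
Percentile rank = 100·(5 + 0.5·1)/13 = 100·5.5/13 = 42.31.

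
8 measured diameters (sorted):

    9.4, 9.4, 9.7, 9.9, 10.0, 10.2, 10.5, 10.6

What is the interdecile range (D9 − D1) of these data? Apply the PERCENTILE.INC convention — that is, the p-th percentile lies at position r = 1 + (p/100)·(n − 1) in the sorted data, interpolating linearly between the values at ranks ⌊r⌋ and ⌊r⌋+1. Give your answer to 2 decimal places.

n = 8.
P10: r = 1.7; ranks 1–2 are 9.4, 9.4; interpolating gives 9.4.
P90: r = 7.3; ranks 7–8 are 10.5, 10.6; interpolating gives 10.53.
Difference: 10.53 − 9.4 = 1.13.

1.13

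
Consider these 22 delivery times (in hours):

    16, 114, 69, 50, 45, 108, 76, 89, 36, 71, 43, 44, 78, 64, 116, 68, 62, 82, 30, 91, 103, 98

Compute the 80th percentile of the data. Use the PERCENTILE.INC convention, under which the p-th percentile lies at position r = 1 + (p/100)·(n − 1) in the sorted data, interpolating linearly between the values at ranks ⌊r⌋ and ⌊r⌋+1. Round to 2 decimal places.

96.60

Sorted: 16, 30, 36, 43, 44, 45, 50, 62, 64, 68, 69, 71, 76, 78, 82, 89, 91, 98, 103, 108, 114, 116.
n = 22.
r = 1 + (80/100)·(22 − 1) = 1 + 16.8 = 17.8.
Rank 17 is 91 and rank 18 is 98.
Interpolate: 91 + 0.8·(98 − 91) = 91 + 0.8·7 = 96.6.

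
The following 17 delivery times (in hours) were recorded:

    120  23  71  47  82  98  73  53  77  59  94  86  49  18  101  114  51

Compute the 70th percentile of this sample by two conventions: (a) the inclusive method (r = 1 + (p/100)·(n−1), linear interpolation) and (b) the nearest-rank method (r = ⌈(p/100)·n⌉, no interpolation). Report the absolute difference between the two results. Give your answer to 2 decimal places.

Sorted: 18, 23, 47, 49, 51, 53, 59, 71, 73, 77, 82, 86, 94, 98, 101, 114, 120.
n = 17.
(a) r = 12.2; between ranks 12 (86) and 13 (94): 87.6.
(b) the nearest-rank method: rank 12 → 86.
|87.6 − 86| = 1.6.

1.60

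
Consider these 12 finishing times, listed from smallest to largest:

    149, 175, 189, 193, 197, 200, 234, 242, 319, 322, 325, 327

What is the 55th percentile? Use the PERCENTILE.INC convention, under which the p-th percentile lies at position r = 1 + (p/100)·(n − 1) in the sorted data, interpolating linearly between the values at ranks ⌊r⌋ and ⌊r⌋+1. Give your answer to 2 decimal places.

234.40

n = 12.
r = 1 + (55/100)·(12 − 1) = 1 + 6.05 = 7.05.
Rank 7 is 234 and rank 8 is 242.
Interpolate: 234 + 0.05·(242 − 234) = 234 + 0.05·8 = 234.4.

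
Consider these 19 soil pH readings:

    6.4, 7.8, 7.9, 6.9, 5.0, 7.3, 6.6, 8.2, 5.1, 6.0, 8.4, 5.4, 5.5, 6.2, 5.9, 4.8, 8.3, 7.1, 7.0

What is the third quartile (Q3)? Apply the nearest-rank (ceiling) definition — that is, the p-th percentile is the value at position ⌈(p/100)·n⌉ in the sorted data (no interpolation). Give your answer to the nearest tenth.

Sorted: 4.8, 5.0, 5.1, 5.4, 5.5, 5.9, 6.0, 6.2, 6.4, 6.6, 6.9, 7.0, 7.1, 7.3, 7.8, 7.9, 8.2, 8.3, 8.4.
n = 19.
Position = ⌈75/100 · 19⌉ = ⌈14.25⌉ = 15.
The value at rank 15 is 7.8.

7.8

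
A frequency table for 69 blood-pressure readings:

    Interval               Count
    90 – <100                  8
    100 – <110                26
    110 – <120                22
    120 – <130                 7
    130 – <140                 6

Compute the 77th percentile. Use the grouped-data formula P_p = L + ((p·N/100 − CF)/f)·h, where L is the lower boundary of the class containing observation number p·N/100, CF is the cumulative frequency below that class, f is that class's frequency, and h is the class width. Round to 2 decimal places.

118.70

N = 69; target position k = 77/100 · 69 = 53.13.
Cumulative frequencies: 8, 34, 56, 63, 69.
Observation 53.13 falls in the class 110 – <120.
L = 110, CF = 34, f = 22, h = 10.
P77 = 110 + ((53.13 − 34)/22)·10 = 110 + 8.69545 = 118.695.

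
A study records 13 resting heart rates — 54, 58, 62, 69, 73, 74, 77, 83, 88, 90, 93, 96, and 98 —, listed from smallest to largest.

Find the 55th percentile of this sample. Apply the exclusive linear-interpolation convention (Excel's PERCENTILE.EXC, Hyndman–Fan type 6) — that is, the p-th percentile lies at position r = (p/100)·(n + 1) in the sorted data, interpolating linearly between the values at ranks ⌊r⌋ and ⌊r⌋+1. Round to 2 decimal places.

n = 13.
r = (55/100)·(13 + 1) = 7.7.
Rank 7 is 77 and rank 8 is 83.
Interpolate: 77 + 0.7·(83 − 77) = 77 + 0.7·6 = 81.2.

81.20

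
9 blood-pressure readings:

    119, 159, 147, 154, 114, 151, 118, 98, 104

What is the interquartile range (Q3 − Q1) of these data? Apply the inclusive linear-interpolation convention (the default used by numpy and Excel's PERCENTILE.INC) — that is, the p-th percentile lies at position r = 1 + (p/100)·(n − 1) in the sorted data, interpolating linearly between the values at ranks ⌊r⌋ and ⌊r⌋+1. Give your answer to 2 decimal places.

37.00

Sorted: 98, 104, 114, 118, 119, 147, 151, 154, 159.
n = 9.
P25: r = 3 (integer) → 114.
P75: r = 7 (integer) → 151.
Difference: 151 − 114 = 37.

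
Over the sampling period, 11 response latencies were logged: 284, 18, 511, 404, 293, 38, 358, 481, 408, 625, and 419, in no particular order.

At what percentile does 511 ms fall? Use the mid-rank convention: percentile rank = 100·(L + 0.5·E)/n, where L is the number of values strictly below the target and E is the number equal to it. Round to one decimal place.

86.4

Sorted: 18, 38, 284, 293, 358, 404, 408, 419, 481, 511, 625.
Count below 511: L = 9; count equal: E = 1; n = 11.
Percentile rank = 100·(9 + 0.5·1)/11 = 100·9.5/11 = 86.36.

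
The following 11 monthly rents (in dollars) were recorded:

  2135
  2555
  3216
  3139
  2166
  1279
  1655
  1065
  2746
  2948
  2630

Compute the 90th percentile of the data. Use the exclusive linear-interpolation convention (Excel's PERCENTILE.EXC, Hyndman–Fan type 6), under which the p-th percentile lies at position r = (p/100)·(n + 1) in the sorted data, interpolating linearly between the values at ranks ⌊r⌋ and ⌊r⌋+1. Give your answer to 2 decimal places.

3200.60

Sorted: 1065, 1279, 1655, 2135, 2166, 2555, 2630, 2746, 2948, 3139, 3216.
n = 11.
r = (90/100)·(11 + 1) = 10.8.
Rank 10 is 3139 and rank 11 is 3216.
Interpolate: 3139 + 0.8·(3216 − 3139) = 3139 + 0.8·77 = 3200.6.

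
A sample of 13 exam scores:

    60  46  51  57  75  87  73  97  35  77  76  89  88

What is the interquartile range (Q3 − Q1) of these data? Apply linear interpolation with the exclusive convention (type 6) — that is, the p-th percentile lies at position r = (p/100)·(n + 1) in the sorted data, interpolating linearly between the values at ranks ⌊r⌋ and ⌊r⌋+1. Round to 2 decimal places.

Sorted: 35, 46, 51, 57, 60, 73, 75, 76, 77, 87, 88, 89, 97.
n = 13.
P25: r = 3.5; ranks 3–4 are 51, 57; interpolating gives 54.
P75: r = 10.5; ranks 10–11 are 87, 88; interpolating gives 87.5.
Difference: 87.5 − 54 = 33.5.

33.50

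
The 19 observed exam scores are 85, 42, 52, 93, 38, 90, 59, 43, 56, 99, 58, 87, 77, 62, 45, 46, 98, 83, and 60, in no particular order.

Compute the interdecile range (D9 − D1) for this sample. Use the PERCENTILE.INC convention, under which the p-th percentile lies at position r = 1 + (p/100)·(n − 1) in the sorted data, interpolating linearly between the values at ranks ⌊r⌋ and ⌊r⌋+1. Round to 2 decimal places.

Sorted: 38, 42, 43, 45, 46, 52, 56, 58, 59, 60, 62, 77, 83, 85, 87, 90, 93, 98, 99.
n = 19.
P10: r = 2.8; ranks 2–3 are 42, 43; interpolating gives 42.8.
P90: r = 17.2; ranks 17–18 are 93, 98; interpolating gives 94.
Difference: 94 − 42.8 = 51.2.

51.20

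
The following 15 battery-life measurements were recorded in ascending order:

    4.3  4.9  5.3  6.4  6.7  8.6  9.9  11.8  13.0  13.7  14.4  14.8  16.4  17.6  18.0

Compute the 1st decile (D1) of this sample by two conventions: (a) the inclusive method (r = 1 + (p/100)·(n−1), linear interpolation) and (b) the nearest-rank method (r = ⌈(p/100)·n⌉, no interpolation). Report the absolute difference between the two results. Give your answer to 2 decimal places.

0.16

n = 15.
(a) r = 2.4; between ranks 2 (4.9) and 3 (5.3): 5.06.
(b) the nearest-rank method: rank 2 → 4.9.
|5.06 − 4.9| = 0.16.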